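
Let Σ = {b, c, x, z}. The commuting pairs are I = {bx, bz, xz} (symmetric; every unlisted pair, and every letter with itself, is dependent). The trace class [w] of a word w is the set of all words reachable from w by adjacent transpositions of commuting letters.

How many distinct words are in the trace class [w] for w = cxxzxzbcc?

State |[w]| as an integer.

#0=c has no predecessor
#1=x depends on [0:c]
#2=x depends on [1:x]
#3=z depends on [0:c]
#4=x depends on [2:x]
#5=z depends on [3:z]
#6=b depends on [0:c]
#7=c depends on [4:x, 5:z, 6:b]
#8=c depends on [7:c]
sources: [0:c]
N(rest) = Σ N(rest − s) over sources s of rest; N(one piece) = 1:
  size 1 → [8]=1
  size 2 → [7,8]=1
  size 3 → [4,7,8]=1  [5,7,8]=1  [6,7,8]=1
  size 4 → [2,4,7,8]=1  [3,5,7,8]=1  [4,5,7,8]=2  [4,6,7,8]=2  [5,6,7,8]=2
  size 5 → [1,2,4,7,8]=1  [2,4,5,7,8]=3  [2,4,6,7,8]=3  [3,4,5,7,8]=3  [3,5,6,7,8]=3  [4,5,6,7,8]=6
  size 6 → [1,2,4,5,7,8]=4  [1,2,4,6,7,8]=4  [2,3,4,5,7,8]=6  [2,4,5,6,7,8]=12  [3,4,5,6,7,8]=12
  size 7 → [1,2,3,4,5,7,8]=10  [1,2,4,5,6,7,8]=20  [2,3,4,5,6,7,8]=30
  first=0(c) contributes 60

60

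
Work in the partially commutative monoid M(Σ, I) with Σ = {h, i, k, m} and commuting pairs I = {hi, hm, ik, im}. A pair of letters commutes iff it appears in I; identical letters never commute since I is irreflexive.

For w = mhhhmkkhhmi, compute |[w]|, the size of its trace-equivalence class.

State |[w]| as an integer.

330

piece 0:m — minimal
piece 1:h — minimal
piece 2:h rests on {1:h}
piece 3:h rests on {2:h}
piece 4:m rests on {0:m}
piece 5:k rests on {3:h, 4:m}
piece 6:k rests on {5:k}
piece 7:h rests on {6:k}
piece 8:h rests on {7:h}
piece 9:m rests on {6:k}
piece 10:i — minimal
minimal pieces: {0:m, 1:h, 10:i}
ways to finish when only these pieces remain (= sum over removing one remaining piece with nothing left below it):
  1 left: {8}→1  {9}→1  {10}→1
  2 left: {7,8}→1  {8,9}→2  {8,10}→2  {9,10}→2
  3 left: {7,8,9}→3  {7,8,10}→3  {8,9,10}→6
  4 left: {6,7,8,9}→3  {7,8,9,10}→12
  5 left: {5,6,7,8,9}→3  {6,7,8,9,10}→15
  6 left: {3,5,6,7,8,9}→3  {4,5,6,7,8,9}→3  {5,6,7,8,9,10}→18
  7 left: {0,4,5,6,7,8,9}→3  {2,3,5,6,7,8,9}→3  {3,4,5,6,7,8,9}→6  {3,5,6,7,8,9,10}→21  {4,5,6,7,8,9,10}→21
  8 left: {0,3,4,5,6,7,8,9}→9  {0,4,5,6,7,8,9,10}→24  {1,2,3,5,6,7,8,9}→3  {2,3,4,5,6,7,8,9}→9  {2,3,5,6,7,8,9,10}→24  {3,4,5,6,7,8,9,10}→48
  9 left: {0,2,3,4,5,6,7,8,9}→18  {0,3,4,5,6,7,8,9,10}→81  {1,2,3,4,5,6,7,8,9}→12  {1,2,3,5,6,7,8,9,10}→27  {2,3,4,5,6,7,8,9,10}→81
  placing 0:m first → 120 extensions
  placing 1:h first → 180 extensions
  placing 10:i first → 30 extensions
total linear extensions = 330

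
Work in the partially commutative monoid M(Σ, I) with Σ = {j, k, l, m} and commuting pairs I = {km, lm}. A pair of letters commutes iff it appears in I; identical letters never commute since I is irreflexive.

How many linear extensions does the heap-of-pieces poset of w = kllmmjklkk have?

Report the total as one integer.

0(k) covers ∅
1(l) covers 0:k
2(l) covers 1:l
3(m) covers ∅
4(m) covers 3:m
5(j) covers 2:l, 4:m
6(k) covers 5:j
7(l) covers 6:k
8(k) covers 7:l
9(k) covers 8:k
floor of heap: 0:k, 3:m
completions by unplaced set U, small U first (add the entries for U minus each lowest piece of U):
  |U|=1: {9}:1
  |U|=2: {8,9}:1
  |U|=3: {7,8,9}:1
  |U|=4: {6,7,8,9}:1
  |U|=5: {5,6,7,8,9}:1
  |U|=6: {2,5,6,7,8,9}:1  {4,5,6,7,8,9}:1
  |U|=7: {1,2,5,6,7,8,9}:1  {2,4,5,6,7,8,9}:2  {3,4,5,6,7,8,9}:1
  |U|=8: {0,1,2,5,6,7,8,9}:1  {1,2,4,5,6,7,8,9}:3  {2,3,4,5,6,7,8,9}:3
  start at 0(k): 6
  start at 3(m): 4
sum over floor = 10

10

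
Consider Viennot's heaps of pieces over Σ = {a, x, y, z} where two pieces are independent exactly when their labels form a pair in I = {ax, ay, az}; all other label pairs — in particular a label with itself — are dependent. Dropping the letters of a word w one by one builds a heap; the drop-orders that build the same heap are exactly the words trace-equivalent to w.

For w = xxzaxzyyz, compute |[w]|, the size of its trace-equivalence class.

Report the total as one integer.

#0=x has no predecessor
#1=x depends on [0:x]
#2=z depends on [1:x]
#3=a has no predecessor
#4=x depends on [2:z]
#5=z depends on [4:x]
#6=y depends on [5:z]
#7=y depends on [6:y]
#8=z depends on [7:y]
sources: [0:x, 3:a]
N(rest) = Σ N(rest − s) over sources s of rest; N(one piece) = 1:
  size 1 → [3]=1  [8]=1
  size 2 → [3,8]=2  [7,8]=1
  size 3 → [3,7,8]=3  [6,7,8]=1
  size 4 → [3,6,7,8]=4  [5,6,7,8]=1
  size 5 → [3,5,6,7,8]=5  [4,5,6,7,8]=1
  size 6 → [2,4,5,6,7,8]=1  [3,4,5,6,7,8]=6
  size 7 → [1,2,4,5,6,7,8]=1  [2,3,4,5,6,7,8]=7
  first=0(x) contributes 8
  first=3(a) contributes 1
|[w]| = 9

9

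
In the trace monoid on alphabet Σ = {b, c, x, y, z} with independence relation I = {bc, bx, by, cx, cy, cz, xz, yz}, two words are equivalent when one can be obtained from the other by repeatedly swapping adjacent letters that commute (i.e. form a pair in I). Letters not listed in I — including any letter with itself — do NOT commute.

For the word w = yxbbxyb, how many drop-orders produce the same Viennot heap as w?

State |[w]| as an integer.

piece 0:y — minimal
piece 1:x rests on {0:y}
piece 2:b — minimal
piece 3:b rests on {2:b}
piece 4:x rests on {1:x}
piece 5:y rests on {4:x}
piece 6:b rests on {3:b}
minimal pieces: {0:y, 2:b}
ways to finish when only these pieces remain (= sum over removing one remaining piece with nothing left below it):
  1 left: {5}→1  {6}→1
  2 left: {3,6}→1  {4,5}→1  {5,6}→2
  3 left: {1,4,5}→1  {2,3,6}→1  {3,5,6}→3  {4,5,6}→3
  4 left: {0,1,4,5}→1  {1,4,5,6}→4  {2,3,5,6}→4  {3,4,5,6}→6
  5 left: {0,1,4,5,6}→5  {1,3,4,5,6}→10  {2,3,4,5,6}→10
  placing 0:y first → 20 extensions
  placing 2:b first → 15 extensions
total linear extensions = 35

35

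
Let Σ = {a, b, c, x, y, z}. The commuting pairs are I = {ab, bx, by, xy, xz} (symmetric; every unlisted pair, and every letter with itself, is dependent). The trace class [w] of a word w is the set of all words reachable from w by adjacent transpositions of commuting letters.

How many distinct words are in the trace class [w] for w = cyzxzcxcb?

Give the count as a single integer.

4

0(c) covers ∅
1(y) covers 0:c
2(z) covers 1:y
3(x) covers 0:c
4(z) covers 2:z
5(c) covers 3:x, 4:z
6(x) covers 5:c
7(c) covers 6:x
8(b) covers 7:c
floor of heap: 0:c
completions by unplaced set U, small U first (add the entries for U minus each lowest piece of U):
  |U|=1: {8}:1
  |U|=2: {7,8}:1
  |U|=3: {6,7,8}:1
  |U|=4: {5,6,7,8}:1
  |U|=5: {3,5,6,7,8}:1  {4,5,6,7,8}:1
  |U|=6: {2,4,5,6,7,8}:1  {3,4,5,6,7,8}:2
  |U|=7: {1,2,4,5,6,7,8}:1  {2,3,4,5,6,7,8}:3
  start at 0(c): 4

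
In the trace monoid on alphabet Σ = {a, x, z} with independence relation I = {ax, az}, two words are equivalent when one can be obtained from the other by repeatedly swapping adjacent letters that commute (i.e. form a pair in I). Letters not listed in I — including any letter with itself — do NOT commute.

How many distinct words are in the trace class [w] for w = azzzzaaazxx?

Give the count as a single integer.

330

#0=a has no predecessor
#1=z has no predecessor
#2=z depends on [1:z]
#3=z depends on [2:z]
#4=z depends on [3:z]
#5=a depends on [0:a]
#6=a depends on [5:a]
#7=a depends on [6:a]
#8=z depends on [4:z]
#9=x depends on [8:z]
#10=x depends on [9:x]
sources: [0:a, 1:z]
N(rest) = Σ N(rest − s) over sources s of rest; N(one piece) = 1:
  size 1 → [7]=1  [10]=1
  size 2 → [6,7]=1  [7,10]=2  [9,10]=1
  size 3 → [5,6,7]=1  [6,7,10]=3  [7,9,10]=3  [8,9,10]=1
  size 4 → [0,5,6,7]=1  [4,8,9,10]=1  [5,6,7,10]=4  [6,7,9,10]=6  [7,8,9,10]=4
  size 5 → [0,5,6,7,10]=5  [3,4,8,9,10]=1  [4,7,8,9,10]=5  [5,6,7,9,10]=10  [6,7,8,9,10]=10
  size 6 → [0,5,6,7,9,10]=15  [2,3,4,8,9,10]=1  [3,4,7,8,9,10]=6  [4,6,7,8,9,10]=15  [5,6,7,8,9,10]=20
  size 7 → [0,5,6,7,8,9,10]=35  [1,2,3,4,8,9,10]=1  [2,3,4,7,8,9,10]=7  [3,4,6,7,8,9,10]=21  [4,5,6,7,8,9,10]=35
  size 8 → [0,4,5,6,7,8,9,10]=70  [1,2,3,4,7,8,9,10]=8  [2,3,4,6,7,8,9,10]=28  [3,4,5,6,7,8,9,10]=56
  size 9 → [0,3,4,5,6,7,8,9,10]=126  [1,2,3,4,6,7,8,9,10]=36  [2,3,4,5,6,7,8,9,10]=84
  first=0(a) contributes 120
  first=1(z) contributes 210
|[w]| = 330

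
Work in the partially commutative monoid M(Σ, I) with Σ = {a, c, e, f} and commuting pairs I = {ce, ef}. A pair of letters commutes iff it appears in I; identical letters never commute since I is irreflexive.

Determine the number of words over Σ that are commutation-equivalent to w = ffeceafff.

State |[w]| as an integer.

10

piece 0:f — minimal
piece 1:f rests on {0:f}
piece 2:e — minimal
piece 3:c rests on {1:f}
piece 4:e rests on {2:e}
piece 5:a rests on {3:c, 4:e}
piece 6:f rests on {5:a}
piece 7:f rests on {6:f}
piece 8:f rests on {7:f}
minimal pieces: {0:f, 2:e}
ways to finish when only these pieces remain (= sum over removing one remaining piece with nothing left below it):
  1 left: {8}→1
  2 left: {7,8}→1
  3 left: {6,7,8}→1
  4 left: {5,6,7,8}→1
  5 left: {3,5,6,7,8}→1  {4,5,6,7,8}→1
  6 left: {1,3,5,6,7,8}→1  {2,4,5,6,7,8}→1  {3,4,5,6,7,8}→2
  7 left: {0,1,3,5,6,7,8}→1  {1,3,4,5,6,7,8}→3  {2,3,4,5,6,7,8}→3
  placing 0:f first → 6 extensions
  placing 2:e first → 4 extensions
total linear extensions = 10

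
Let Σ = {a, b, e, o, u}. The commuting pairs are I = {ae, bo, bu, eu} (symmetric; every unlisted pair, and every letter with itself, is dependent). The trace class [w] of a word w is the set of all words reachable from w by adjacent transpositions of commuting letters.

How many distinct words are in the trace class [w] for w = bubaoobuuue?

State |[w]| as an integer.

piece 0:b — minimal
piece 1:u — minimal
piece 2:b rests on {0:b}
piece 3:a rests on {1:u, 2:b}
piece 4:o rests on {3:a}
piece 5:o rests on {4:o}
piece 6:b rests on {3:a}
piece 7:u rests on {5:o}
piece 8:u rests on {7:u}
piece 9:u rests on {8:u}
piece 10:e rests on {5:o, 6:b}
minimal pieces: {0:b, 1:u}
ways to finish when only these pieces remain (= sum over removing one remaining piece with nothing left below it):
  1 left: {9}→1  {10}→1
  2 left: {6,10}→1  {8,9}→1  {9,10}→2
  3 left: {6,9,10}→3  {7,8,9}→1  {8,9,10}→3
  4 left: {6,8,9,10}→6  {7,8,9,10}→4
  5 left: {5,7,8,9,10}→4  {6,7,8,9,10}→10
  6 left: {4,5,7,8,9,10}→4  {5,6,7,8,9,10}→14
  7 left: {4,5,6,7,8,9,10}→18
  8 left: {3,4,5,6,7,8,9,10}→18
  9 left: {1,3,4,5,6,7,8,9,10}→18  {2,3,4,5,6,7,8,9,10}→18
  placing 0:b first → 36 extensions
  placing 1:u first → 18 extensions
total linear extensions = 54

54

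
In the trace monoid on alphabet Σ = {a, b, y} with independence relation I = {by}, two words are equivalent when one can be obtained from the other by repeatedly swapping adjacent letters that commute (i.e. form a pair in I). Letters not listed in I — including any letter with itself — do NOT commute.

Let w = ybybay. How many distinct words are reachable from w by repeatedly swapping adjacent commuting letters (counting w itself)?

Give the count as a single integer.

6

0(y) covers ∅
1(b) covers ∅
2(y) covers 0:y
3(b) covers 1:b
4(a) covers 2:y, 3:b
5(y) covers 4:a
floor of heap: 0:y, 1:b
completions by unplaced set U, small U first (add the entries for U minus each lowest piece of U):
  |U|=1: {5}:1
  |U|=2: {4,5}:1
  |U|=3: {2,4,5}:1  {3,4,5}:1
  |U|=4: {0,2,4,5}:1  {1,3,4,5}:1  {2,3,4,5}:2
  start at 0(y): 3
  start at 1(b): 3
sum over floor = 6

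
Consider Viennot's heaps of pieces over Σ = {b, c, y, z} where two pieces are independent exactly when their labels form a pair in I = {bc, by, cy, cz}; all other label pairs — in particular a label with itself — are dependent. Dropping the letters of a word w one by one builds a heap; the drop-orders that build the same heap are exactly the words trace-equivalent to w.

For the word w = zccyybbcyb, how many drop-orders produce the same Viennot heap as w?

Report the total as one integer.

2400

piece 0:z — minimal
piece 1:c — minimal
piece 2:c rests on {1:c}
piece 3:y rests on {0:z}
piece 4:y rests on {3:y}
piece 5:b rests on {0:z}
piece 6:b rests on {5:b}
piece 7:c rests on {2:c}
piece 8:y rests on {4:y}
piece 9:b rests on {6:b}
minimal pieces: {0:z, 1:c}
ways to finish when only these pieces remain (= sum over removing one remaining piece with nothing left below it):
  1 left: {7}→1  {8}→1  {9}→1
  2 left: {2,7}→1  {4,8}→1  {6,9}→1  {7,8}→2  {7,9}→2  {8,9}→2
  3 left: {1,2,7}→1  {2,7,8}→3  {2,7,9}→3  {3,4,8}→1  {4,7,8}→3  {4,8,9}→3  {5,6,9}→1  {6,7,9}→3  {6,8,9}→3  {7,8,9}→6
  4 left: {1,2,7,8}→4  {1,2,7,9}→4  {2,4,7,8}→6  {2,6,7,9}→6  {2,7,8,9}→12  {3,4,7,8}→4  {3,4,8,9}→4  {4,6,8,9}→6  {4,7,8,9}→12  {5,6,7,9}→4  {5,6,8,9}→4  {6,7,8,9}→12
  5 left: {1,2,4,7,8}→10  {1,2,6,7,9}→10  {1,2,7,8,9}→20  {2,3,4,7,8}→10  {2,4,7,8,9}→30  {2,5,6,7,9}→10  {2,6,7,8,9}→30  {3,4,6,8,9}→10  {3,4,7,8,9}→20  {4,5,6,8,9}→10  {4,6,7,8,9}→30  {5,6,7,8,9}→20
  6 left: {1,2,3,4,7,8}→20  {1,2,4,7,8,9}→60  {1,2,5,6,7,9}→20  {1,2,6,7,8,9}→60  {2,3,4,7,8,9}→60  {2,4,6,7,8,9}→90  {2,5,6,7,8,9}→60  {3,4,5,6,8,9}→20  {3,4,6,7,8,9}→60  {4,5,6,7,8,9}→60
  7 left: {0,3,4,5,6,8,9}→20  {1,2,3,4,7,8,9}→140  {1,2,4,6,7,8,9}→210  {1,2,5,6,7,8,9}→140  {2,3,4,6,7,8,9}→210  {2,4,5,6,7,8,9}→210  {3,4,5,6,7,8,9}→140
  8 left: {0,3,4,5,6,7,8,9}→160  {1,2,3,4,6,7,8,9}→560  {1,2,4,5,6,7,8,9}→560  {2,3,4,5,6,7,8,9}→560
  placing 0:z first → 1680 extensions
  placing 1:c first → 720 extensions
total linear extensions = 2400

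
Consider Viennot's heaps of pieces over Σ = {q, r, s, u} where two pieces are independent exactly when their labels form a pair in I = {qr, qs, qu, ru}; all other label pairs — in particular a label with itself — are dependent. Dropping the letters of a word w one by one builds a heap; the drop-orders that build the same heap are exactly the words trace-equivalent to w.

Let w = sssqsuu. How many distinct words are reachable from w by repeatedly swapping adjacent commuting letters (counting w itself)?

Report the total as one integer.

7

piece 0:s — minimal
piece 1:s rests on {0:s}
piece 2:s rests on {1:s}
piece 3:q — minimal
piece 4:s rests on {2:s}
piece 5:u rests on {4:s}
piece 6:u rests on {5:u}
minimal pieces: {0:s, 3:q}
ways to finish when only these pieces remain (= sum over removing one remaining piece with nothing left below it):
  1 left: {3}→1  {6}→1
  2 left: {3,6}→2  {5,6}→1
  3 left: {3,5,6}→3  {4,5,6}→1
  4 left: {2,4,5,6}→1  {3,4,5,6}→4
  5 left: {1,2,4,5,6}→1  {2,3,4,5,6}→5
  placing 0:s first → 6 extensions
  placing 3:q first → 1 extensions
total linear extensions = 7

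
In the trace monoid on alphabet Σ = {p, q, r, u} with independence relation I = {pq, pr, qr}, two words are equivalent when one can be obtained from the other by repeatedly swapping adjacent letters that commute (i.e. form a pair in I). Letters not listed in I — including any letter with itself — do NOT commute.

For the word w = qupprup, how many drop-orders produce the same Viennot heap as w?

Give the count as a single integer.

drop 0:q onto floor
drop 1:u onto {0:q}
drop 2:p onto {1:u}
drop 3:p onto {2:p}
drop 4:r onto {1:u}
drop 5:u onto {3:p, 4:r}
drop 6:p onto {5:u}
ground layer = {0:q}
drop-orders for the pieces not yet dropped (sum over which currently-grounded one goes next):
  1 to go: {6} 1
  2 to go: {5,6} 1
  3 to go: {3,5,6} 1  {4,5,6} 1
  4 to go: {2,3,5,6} 1  {3,4,5,6} 2
  5 to go: {2,3,4,5,6} 3
  if 0:q drops first: 3 orders

3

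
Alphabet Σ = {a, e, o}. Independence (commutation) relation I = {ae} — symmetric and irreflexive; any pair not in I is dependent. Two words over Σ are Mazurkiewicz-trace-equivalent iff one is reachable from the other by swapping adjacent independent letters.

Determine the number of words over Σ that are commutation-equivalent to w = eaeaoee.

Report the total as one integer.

drop 0:e onto floor
drop 1:a onto floor
drop 2:e onto {0:e}
drop 3:a onto {1:a}
drop 4:o onto {2:e, 3:a}
drop 5:e onto {4:o}
drop 6:e onto {5:e}
ground layer = {0:e, 1:a}
drop-orders for the pieces not yet dropped (sum over which currently-grounded one goes next):
  1 to go: {6} 1
  2 to go: {5,6} 1
  3 to go: {4,5,6} 1
  4 to go: {2,4,5,6} 1  {3,4,5,6} 1
  5 to go: {0,2,4,5,6} 1  {1,3,4,5,6} 1  {2,3,4,5,6} 2
  if 0:e drops first: 3 orders
  if 1:a drops first: 3 orders
heap linearizations: 6

6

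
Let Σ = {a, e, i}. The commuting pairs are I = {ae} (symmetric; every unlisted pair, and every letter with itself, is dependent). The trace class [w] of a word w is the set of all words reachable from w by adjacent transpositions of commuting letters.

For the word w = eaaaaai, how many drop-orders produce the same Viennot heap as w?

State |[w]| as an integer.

6

piece 0:e — minimal
piece 1:a — minimal
piece 2:a rests on {1:a}
piece 3:a rests on {2:a}
piece 4:a rests on {3:a}
piece 5:a rests on {4:a}
piece 6:i rests on {0:e, 5:a}
minimal pieces: {0:e, 1:a}
ways to finish when only these pieces remain (= sum over removing one remaining piece with nothing left below it):
  1 left: {6}→1
  2 left: {0,6}→1  {5,6}→1
  3 left: {0,5,6}→2  {4,5,6}→1
  4 left: {0,4,5,6}→3  {3,4,5,6}→1
  5 left: {0,3,4,5,6}→4  {2,3,4,5,6}→1
  placing 0:e first → 1 extensions
  placing 1:a first → 5 extensions
total linear extensions = 6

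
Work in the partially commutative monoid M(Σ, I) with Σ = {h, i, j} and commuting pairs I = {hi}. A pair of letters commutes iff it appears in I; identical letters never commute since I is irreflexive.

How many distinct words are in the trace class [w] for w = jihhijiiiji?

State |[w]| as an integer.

#0=j has no predecessor
#1=i depends on [0:j]
#2=h depends on [0:j]
#3=h depends on [2:h]
#4=i depends on [1:i]
#5=j depends on [3:h, 4:i]
#6=i depends on [5:j]
#7=i depends on [6:i]
#8=i depends on [7:i]
#9=j depends on [8:i]
#10=i depends on [9:j]
sources: [0:j]
N(rest) = Σ N(rest − s) over sources s of rest; N(one piece) = 1:
  size 1 → [10]=1
  size 2 → [9,10]=1
  size 3 → [8,9,10]=1
  size 4 → [7,8,9,10]=1
  size 5 → [6,7,8,9,10]=1
  size 6 → [5,6,7,8,9,10]=1
  size 7 → [3,5,6,7,8,9,10]=1  [4,5,6,7,8,9,10]=1
  size 8 → [1,4,5,6,7,8,9,10]=1  [2,3,5,6,7,8,9,10]=1  [3,4,5,6,7,8,9,10]=2
  size 9 → [1,3,4,5,6,7,8,9,10]=3  [2,3,4,5,6,7,8,9,10]=3
  first=0(j) contributes 6

6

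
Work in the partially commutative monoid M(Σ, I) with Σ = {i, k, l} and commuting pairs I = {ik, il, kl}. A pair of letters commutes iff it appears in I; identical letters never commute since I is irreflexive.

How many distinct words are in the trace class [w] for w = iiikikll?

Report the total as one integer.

drop 0:i onto floor
drop 1:i onto {0:i}
drop 2:i onto {1:i}
drop 3:k onto floor
drop 4:i onto {2:i}
drop 5:k onto {3:k}
drop 6:l onto floor
drop 7:l onto {6:l}
ground layer = {0:i, 3:k, 6:l}
drop-orders for the pieces not yet dropped (sum over which currently-grounded one goes next):
  1 to go: {4} 1  {5} 1  {7} 1
  2 to go: {2,4} 1  {3,5} 1  {4,5} 2  {4,7} 2  {5,7} 2  {6,7} 1
  3 to go: {1,2,4} 1  {2,4,5} 3  {2,4,7} 3  {3,4,5} 3  {3,5,7} 3  {4,5,7} 6  {4,6,7} 3  {5,6,7} 3
  4 to go: {0,1,2,4} 1  {1,2,4,5} 4  {1,2,4,7} 4  {2,3,4,5} 6  {2,4,5,7} 12  {2,4,6,7} 6  {3,4,5,7} 12  {3,5,6,7} 6  {4,5,6,7} 12
  5 to go: {0,1,2,4,5} 5  {0,1,2,4,7} 5  {1,2,3,4,5} 10  {1,2,4,5,7} 20  {1,2,4,6,7} 10  {2,3,4,5,7} 30  {2,4,5,6,7} 30  {3,4,5,6,7} 30
  6 to go: {0,1,2,3,4,5} 15  {0,1,2,4,5,7} 30  {0,1,2,4,6,7} 15  {1,2,3,4,5,7} 60  {1,2,4,5,6,7} 60  {2,3,4,5,6,7} 90
  if 0:i drops first: 210 orders
  if 3:k drops first: 105 orders
  if 6:l drops first: 105 orders
heap linearizations: 420

420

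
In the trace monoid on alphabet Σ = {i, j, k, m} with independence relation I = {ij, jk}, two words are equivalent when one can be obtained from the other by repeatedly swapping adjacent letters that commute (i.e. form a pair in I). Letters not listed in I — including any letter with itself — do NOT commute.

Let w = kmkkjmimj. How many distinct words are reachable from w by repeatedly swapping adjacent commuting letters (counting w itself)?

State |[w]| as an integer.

3

0(k) covers ∅
1(m) covers 0:k
2(k) covers 1:m
3(k) covers 2:k
4(j) covers 1:m
5(m) covers 3:k, 4:j
6(i) covers 5:m
7(m) covers 6:i
8(j) covers 7:m
floor of heap: 0:k
completions by unplaced set U, small U first (add the entries for U minus each lowest piece of U):
  |U|=1: {8}:1
  |U|=2: {7,8}:1
  |U|=3: {6,7,8}:1
  |U|=4: {5,6,7,8}:1
  |U|=5: {3,5,6,7,8}:1  {4,5,6,7,8}:1
  |U|=6: {2,3,5,6,7,8}:1  {3,4,5,6,7,8}:2
  |U|=7: {2,3,4,5,6,7,8}:3
  start at 0(k): 3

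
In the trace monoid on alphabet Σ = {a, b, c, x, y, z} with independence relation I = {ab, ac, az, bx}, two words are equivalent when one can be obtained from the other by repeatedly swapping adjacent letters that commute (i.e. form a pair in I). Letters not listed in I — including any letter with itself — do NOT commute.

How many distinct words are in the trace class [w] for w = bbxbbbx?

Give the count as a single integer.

drop 0:b onto floor
drop 1:b onto {0:b}
drop 2:x onto floor
drop 3:b onto {1:b}
drop 4:b onto {3:b}
drop 5:b onto {4:b}
drop 6:x onto {2:x}
ground layer = {0:b, 2:x}
drop-orders for the pieces not yet dropped (sum over which currently-grounded one goes next):
  1 to go: {5} 1  {6} 1
  2 to go: {2,6} 1  {4,5} 1  {5,6} 2
  3 to go: {2,5,6} 3  {3,4,5} 1  {4,5,6} 3
  4 to go: {1,3,4,5} 1  {2,4,5,6} 6  {3,4,5,6} 4
  5 to go: {0,1,3,4,5} 1  {1,3,4,5,6} 5  {2,3,4,5,6} 10
  if 0:b drops first: 15 orders
  if 2:x drops first: 6 orders
heap linearizations: 21

21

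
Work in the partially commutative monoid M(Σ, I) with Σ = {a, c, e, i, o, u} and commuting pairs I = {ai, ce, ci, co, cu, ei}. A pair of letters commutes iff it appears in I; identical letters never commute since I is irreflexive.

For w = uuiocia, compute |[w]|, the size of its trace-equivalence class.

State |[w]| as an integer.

piece 0:u — minimal
piece 1:u rests on {0:u}
piece 2:i rests on {1:u}
piece 3:o rests on {2:i}
piece 4:c — minimal
piece 5:i rests on {3:o}
piece 6:a rests on {3:o, 4:c}
minimal pieces: {0:u, 4:c}
ways to finish when only these pieces remain (= sum over removing one remaining piece with nothing left below it):
  1 left: {5}→1  {6}→1
  2 left: {4,6}→1  {5,6}→2
  3 left: {3,5,6}→2  {4,5,6}→3
  4 left: {2,3,5,6}→2  {3,4,5,6}→5
  5 left: {1,2,3,5,6}→2  {2,3,4,5,6}→7
  placing 0:u first → 9 extensions
  placing 4:c first → 2 extensions
total linear extensions = 11

11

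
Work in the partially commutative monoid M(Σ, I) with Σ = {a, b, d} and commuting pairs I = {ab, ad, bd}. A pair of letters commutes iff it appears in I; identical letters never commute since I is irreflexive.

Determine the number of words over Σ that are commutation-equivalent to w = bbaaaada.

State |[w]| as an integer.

drop 0:b onto floor
drop 1:b onto {0:b}
drop 2:a onto floor
drop 3:a onto {2:a}
drop 4:a onto {3:a}
drop 5:a onto {4:a}
drop 6:d onto floor
drop 7:a onto {5:a}
ground layer = {0:b, 2:a, 6:d}
drop-orders for the pieces not yet dropped (sum over which currently-grounded one goes next):
  1 to go: {1} 1  {6} 1  {7} 1
  2 to go: {0,1} 1  {1,6} 2  {1,7} 2  {5,7} 1  {6,7} 2
  3 to go: {0,1,6} 3  {0,1,7} 3  {1,5,7} 3  {1,6,7} 6  {4,5,7} 1  {5,6,7} 3
  4 to go: {0,1,5,7} 6  {0,1,6,7} 12  {1,4,5,7} 4  {1,5,6,7} 12  {3,4,5,7} 1  {4,5,6,7} 4
  5 to go: {0,1,4,5,7} 10  {0,1,5,6,7} 30  {1,3,4,5,7} 5  {1,4,5,6,7} 20  {2,3,4,5,7} 1  {3,4,5,6,7} 5
  6 to go: {0,1,3,4,5,7} 15  {0,1,4,5,6,7} 60  {1,2,3,4,5,7} 6  {1,3,4,5,6,7} 30  {2,3,4,5,6,7} 6
  if 0:b drops first: 42 orders
  if 2:a drops first: 105 orders
  if 6:d drops first: 21 orders
heap linearizations: 168

168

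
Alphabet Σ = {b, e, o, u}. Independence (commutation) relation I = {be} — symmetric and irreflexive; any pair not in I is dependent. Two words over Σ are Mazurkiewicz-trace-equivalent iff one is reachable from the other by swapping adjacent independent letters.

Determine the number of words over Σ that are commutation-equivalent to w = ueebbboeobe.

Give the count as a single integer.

20

piece 0:u — minimal
piece 1:e rests on {0:u}
piece 2:e rests on {1:e}
piece 3:b rests on {0:u}
piece 4:b rests on {3:b}
piece 5:b rests on {4:b}
piece 6:o rests on {2:e, 5:b}
piece 7:e rests on {6:o}
piece 8:o rests on {7:e}
piece 9:b rests on {8:o}
piece 10:e rests on {8:o}
minimal pieces: {0:u}
ways to finish when only these pieces remain (= sum over removing one remaining piece with nothing left below it):
  1 left: {9}→1  {10}→1
  2 left: {9,10}→2
  3 left: {8,9,10}→2
  4 left: {7,8,9,10}→2
  5 left: {6,7,8,9,10}→2
  6 left: {2,6,7,8,9,10}→2  {5,6,7,8,9,10}→2
  7 left: {1,2,6,7,8,9,10}→2  {2,5,6,7,8,9,10}→4  {4,5,6,7,8,9,10}→2
  8 left: {1,2,5,6,7,8,9,10}→6  {2,4,5,6,7,8,9,10}→6  {3,4,5,6,7,8,9,10}→2
  9 left: {1,2,4,5,6,7,8,9,10}→12  {2,3,4,5,6,7,8,9,10}→8
  placing 0:u first → 20 extensions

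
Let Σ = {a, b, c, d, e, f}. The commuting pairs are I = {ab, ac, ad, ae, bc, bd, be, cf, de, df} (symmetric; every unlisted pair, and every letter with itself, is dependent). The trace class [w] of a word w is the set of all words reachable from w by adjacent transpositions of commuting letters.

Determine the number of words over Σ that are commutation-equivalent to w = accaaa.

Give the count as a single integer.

15

0(a) covers ∅
1(c) covers ∅
2(c) covers 1:c
3(a) covers 0:a
4(a) covers 3:a
5(a) covers 4:a
floor of heap: 0:a, 1:c
completions by unplaced set U, small U first (add the entries for U minus each lowest piece of U):
  |U|=1: {2}:1  {5}:1
  |U|=2: {1,2}:1  {2,5}:2  {4,5}:1
  |U|=3: {1,2,5}:3  {2,4,5}:3  {3,4,5}:1
  |U|=4: {0,3,4,5}:1  {1,2,4,5}:6  {2,3,4,5}:4
  start at 0(a): 10
  start at 1(c): 5
sum over floor = 15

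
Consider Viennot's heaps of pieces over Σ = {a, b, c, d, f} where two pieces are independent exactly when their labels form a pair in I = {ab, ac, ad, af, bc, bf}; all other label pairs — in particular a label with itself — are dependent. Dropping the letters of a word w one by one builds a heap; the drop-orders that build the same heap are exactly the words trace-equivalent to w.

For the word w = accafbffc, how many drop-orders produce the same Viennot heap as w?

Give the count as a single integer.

#0=a has no predecessor
#1=c has no predecessor
#2=c depends on [1:c]
#3=a depends on [0:a]
#4=f depends on [2:c]
#5=b has no predecessor
#6=f depends on [4:f]
#7=f depends on [6:f]
#8=c depends on [7:f]
sources: [0:a, 1:c, 5:b]
N(rest) = Σ N(rest − s) over sources s of rest; N(one piece) = 1:
  size 1 → [3]=1  [5]=1  [8]=1
  size 2 → [0,3]=1  [3,5]=2  [3,8]=2  [5,8]=2  [7,8]=1
  size 3 → [0,3,5]=3  [0,3,8]=3  [3,5,8]=6  [3,7,8]=3  [5,7,8]=3  [6,7,8]=1
  size 4 → [0,3,5,8]=12  [0,3,7,8]=6  [3,5,7,8]=12  [3,6,7,8]=4  [4,6,7,8]=1  [5,6,7,8]=4
  size 5 → [0,3,5,7,8]=30  [0,3,6,7,8]=10  [2,4,6,7,8]=1  [3,4,6,7,8]=5  [3,5,6,7,8]=20  [4,5,6,7,8]=5
  size 6 → [0,3,4,6,7,8]=15  [0,3,5,6,7,8]=60  [1,2,4,6,7,8]=1  [2,3,4,6,7,8]=6  [2,4,5,6,7,8]=6  [3,4,5,6,7,8]=30
  size 7 → [0,2,3,4,6,7,8]=21  [0,3,4,5,6,7,8]=105  [1,2,3,4,6,7,8]=7  [1,2,4,5,6,7,8]=7  [2,3,4,5,6,7,8]=42
  first=0(a) contributes 56
  first=1(c) contributes 168
  first=5(b) contributes 28
|[w]| = 252

252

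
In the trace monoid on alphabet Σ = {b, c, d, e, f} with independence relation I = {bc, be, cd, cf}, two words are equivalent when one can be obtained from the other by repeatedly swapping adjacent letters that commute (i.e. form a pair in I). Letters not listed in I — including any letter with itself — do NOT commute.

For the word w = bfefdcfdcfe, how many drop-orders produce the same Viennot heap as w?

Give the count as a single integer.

21

0(b) covers ∅
1(f) covers 0:b
2(e) covers 1:f
3(f) covers 2:e
4(d) covers 3:f
5(c) covers 2:e
6(f) covers 4:d
7(d) covers 6:f
8(c) covers 5:c
9(f) covers 7:d
10(e) covers 8:c, 9:f
floor of heap: 0:b
completions by unplaced set U, small U first (add the entries for U minus each lowest piece of U):
  |U|=1: {10}:1
  |U|=2: {8,10}:1  {9,10}:1
  |U|=3: {5,8,10}:1  {7,9,10}:1  {8,9,10}:2
  |U|=4: {5,8,9,10}:3  {6,7,9,10}:1  {7,8,9,10}:3
  |U|=5: {4,6,7,9,10}:1  {5,7,8,9,10}:6  {6,7,8,9,10}:4
  |U|=6: {3,4,6,7,9,10}:1  {4,6,7,8,9,10}:5  {5,6,7,8,9,10}:10
  |U|=7: {3,4,6,7,8,9,10}:6  {4,5,6,7,8,9,10}:15
  |U|=8: {3,4,5,6,7,8,9,10}:21
  |U|=9: {2,3,4,5,6,7,8,9,10}:21
  start at 0(b): 21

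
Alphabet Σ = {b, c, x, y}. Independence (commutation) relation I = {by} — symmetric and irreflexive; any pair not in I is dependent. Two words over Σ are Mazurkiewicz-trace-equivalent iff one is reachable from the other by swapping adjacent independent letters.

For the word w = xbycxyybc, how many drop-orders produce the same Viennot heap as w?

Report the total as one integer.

6

piece 0:x — minimal
piece 1:b rests on {0:x}
piece 2:y rests on {0:x}
piece 3:c rests on {1:b, 2:y}
piece 4:x rests on {3:c}
piece 5:y rests on {4:x}
piece 6:y rests on {5:y}
piece 7:b rests on {4:x}
piece 8:c rests on {6:y, 7:b}
minimal pieces: {0:x}
ways to finish when only these pieces remain (= sum over removing one remaining piece with nothing left below it):
  1 left: {8}→1
  2 left: {6,8}→1  {7,8}→1
  3 left: {5,6,8}→1  {6,7,8}→2
  4 left: {5,6,7,8}→3
  5 left: {4,5,6,7,8}→3
  6 left: {3,4,5,6,7,8}→3
  7 left: {1,3,4,5,6,7,8}→3  {2,3,4,5,6,7,8}→3
  placing 0:x first → 6 extensions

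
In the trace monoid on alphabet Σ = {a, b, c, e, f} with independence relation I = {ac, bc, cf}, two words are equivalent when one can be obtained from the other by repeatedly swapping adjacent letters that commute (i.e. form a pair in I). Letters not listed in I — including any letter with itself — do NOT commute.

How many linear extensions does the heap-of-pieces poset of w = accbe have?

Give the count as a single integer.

6

#0=a has no predecessor
#1=c has no predecessor
#2=c depends on [1:c]
#3=b depends on [0:a]
#4=e depends on [2:c, 3:b]
sources: [0:a, 1:c]
N(rest) = Σ N(rest − s) over sources s of rest; N(one piece) = 1:
  size 1 → [4]=1
  size 2 → [2,4]=1  [3,4]=1
  size 3 → [0,3,4]=1  [1,2,4]=1  [2,3,4]=2
  first=0(a) contributes 3
  first=1(c) contributes 3
|[w]| = 6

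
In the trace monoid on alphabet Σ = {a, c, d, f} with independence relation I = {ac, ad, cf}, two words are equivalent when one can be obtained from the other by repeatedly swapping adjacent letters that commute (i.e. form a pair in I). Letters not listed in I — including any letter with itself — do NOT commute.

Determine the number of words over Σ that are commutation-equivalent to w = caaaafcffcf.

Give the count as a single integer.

165

0(c) covers ∅
1(a) covers ∅
2(a) covers 1:a
3(a) covers 2:a
4(a) covers 3:a
5(f) covers 4:a
6(c) covers 0:c
7(f) covers 5:f
8(f) covers 7:f
9(c) covers 6:c
10(f) covers 8:f
floor of heap: 0:c, 1:a
completions by unplaced set U, small U first (add the entries for U minus each lowest piece of U):
  |U|=1: {9}:1  {10}:1
  |U|=2: {6,9}:1  {8,10}:1  {9,10}:2
  |U|=3: {0,6,9}:1  {6,9,10}:3  {7,8,10}:1  {8,9,10}:3
  |U|=4: {0,6,9,10}:4  {5,7,8,10}:1  {6,8,9,10}:6  {7,8,9,10}:4
  |U|=5: {0,6,8,9,10}:10  {4,5,7,8,10}:1  {5,7,8,9,10}:5  {6,7,8,9,10}:10
  |U|=6: {0,6,7,8,9,10}:20  {3,4,5,7,8,10}:1  {4,5,7,8,9,10}:6  {5,6,7,8,9,10}:15
  |U|=7: {0,5,6,7,8,9,10}:35  {2,3,4,5,7,8,10}:1  {3,4,5,7,8,9,10}:7  {4,5,6,7,8,9,10}:21
  |U|=8: {0,4,5,6,7,8,9,10}:56  {1,2,3,4,5,7,8,10}:1  {2,3,4,5,7,8,9,10}:8  {3,4,5,6,7,8,9,10}:28
  |U|=9: {0,3,4,5,6,7,8,9,10}:84  {1,2,3,4,5,7,8,9,10}:9  {2,3,4,5,6,7,8,9,10}:36
  start at 0(c): 45
  start at 1(a): 120
sum over floor = 165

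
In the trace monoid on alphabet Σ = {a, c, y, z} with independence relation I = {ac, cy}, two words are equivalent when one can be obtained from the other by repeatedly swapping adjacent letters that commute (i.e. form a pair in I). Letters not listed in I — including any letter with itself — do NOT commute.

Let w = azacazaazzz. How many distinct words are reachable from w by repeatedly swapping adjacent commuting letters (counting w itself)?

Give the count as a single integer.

piece 0:a — minimal
piece 1:z rests on {0:a}
piece 2:a rests on {1:z}
piece 3:c rests on {1:z}
piece 4:a rests on {2:a}
piece 5:z rests on {3:c, 4:a}
piece 6:a rests on {5:z}
piece 7:a rests on {6:a}
piece 8:z rests on {7:a}
piece 9:z rests on {8:z}
piece 10:z rests on {9:z}
minimal pieces: {0:a}
ways to finish when only these pieces remain (= sum over removing one remaining piece with nothing left below it):
  1 left: {10}→1
  2 left: {9,10}→1
  3 left: {8,9,10}→1
  4 left: {7,8,9,10}→1
  5 left: {6,7,8,9,10}→1
  6 left: {5,6,7,8,9,10}→1
  7 left: {3,5,6,7,8,9,10}→1  {4,5,6,7,8,9,10}→1
  8 left: {2,4,5,6,7,8,9,10}→1  {3,4,5,6,7,8,9,10}→2
  9 left: {2,3,4,5,6,7,8,9,10}→3
  placing 0:a first → 3 extensions

3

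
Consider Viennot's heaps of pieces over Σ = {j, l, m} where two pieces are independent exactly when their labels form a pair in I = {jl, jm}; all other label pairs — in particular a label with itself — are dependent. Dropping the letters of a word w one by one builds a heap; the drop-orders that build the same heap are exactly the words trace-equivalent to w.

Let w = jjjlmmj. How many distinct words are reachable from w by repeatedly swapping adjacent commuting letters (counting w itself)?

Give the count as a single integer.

35

piece 0:j — minimal
piece 1:j rests on {0:j}
piece 2:j rests on {1:j}
piece 3:l — minimal
piece 4:m rests on {3:l}
piece 5:m rests on {4:m}
piece 6:j rests on {2:j}
minimal pieces: {0:j, 3:l}
ways to finish when only these pieces remain (= sum over removing one remaining piece with nothing left below it):
  1 left: {5}→1  {6}→1
  2 left: {2,6}→1  {4,5}→1  {5,6}→2
  3 left: {1,2,6}→1  {2,5,6}→3  {3,4,5}→1  {4,5,6}→3
  4 left: {0,1,2,6}→1  {1,2,5,6}→4  {2,4,5,6}→6  {3,4,5,6}→4
  5 left: {0,1,2,5,6}→5  {1,2,4,5,6}→10  {2,3,4,5,6}→10
  placing 0:j first → 20 extensions
  placing 3:l first → 15 extensions
total linear extensions = 35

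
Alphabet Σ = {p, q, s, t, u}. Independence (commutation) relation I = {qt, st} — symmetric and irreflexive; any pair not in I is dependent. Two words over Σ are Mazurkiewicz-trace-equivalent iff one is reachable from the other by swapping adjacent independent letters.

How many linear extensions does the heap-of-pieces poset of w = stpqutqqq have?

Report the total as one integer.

piece 0:s — minimal
piece 1:t — minimal
piece 2:p rests on {0:s, 1:t}
piece 3:q rests on {2:p}
piece 4:u rests on {3:q}
piece 5:t rests on {4:u}
piece 6:q rests on {4:u}
piece 7:q rests on {6:q}
piece 8:q rests on {7:q}
minimal pieces: {0:s, 1:t}
ways to finish when only these pieces remain (= sum over removing one remaining piece with nothing left below it):
  1 left: {5}→1  {8}→1
  2 left: {5,8}→2  {7,8}→1
  3 left: {5,7,8}→3  {6,7,8}→1
  4 left: {5,6,7,8}→4
  5 left: {4,5,6,7,8}→4
  6 left: {3,4,5,6,7,8}→4
  7 left: {2,3,4,5,6,7,8}→4
  placing 0:s first → 4 extensions
  placing 1:t first → 4 extensions
total linear extensions = 8

8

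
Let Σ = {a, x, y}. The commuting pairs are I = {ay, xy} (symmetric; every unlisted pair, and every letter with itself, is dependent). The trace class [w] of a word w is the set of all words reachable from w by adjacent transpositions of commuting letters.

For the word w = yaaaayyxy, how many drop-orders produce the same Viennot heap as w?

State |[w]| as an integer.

126

drop 0:y onto floor
drop 1:a onto floor
drop 2:a onto {1:a}
drop 3:a onto {2:a}
drop 4:a onto {3:a}
drop 5:y onto {0:y}
drop 6:y onto {5:y}
drop 7:x onto {4:a}
drop 8:y onto {6:y}
ground layer = {0:y, 1:a}
drop-orders for the pieces not yet dropped (sum over which currently-grounded one goes next):
  1 to go: {7} 1  {8} 1
  2 to go: {4,7} 1  {6,8} 1  {7,8} 2
  3 to go: {3,4,7} 1  {4,7,8} 3  {5,6,8} 1  {6,7,8} 3
  4 to go: {0,5,6,8} 1  {2,3,4,7} 1  {3,4,7,8} 4  {4,6,7,8} 6  {5,6,7,8} 4
  5 to go: {0,5,6,7,8} 5  {1,2,3,4,7} 1  {2,3,4,7,8} 5  {3,4,6,7,8} 10  {4,5,6,7,8} 10
  6 to go: {0,4,5,6,7,8} 15  {1,2,3,4,7,8} 6  {2,3,4,6,7,8} 15  {3,4,5,6,7,8} 20
  7 to go: {0,3,4,5,6,7,8} 35  {1,2,3,4,6,7,8} 21  {2,3,4,5,6,7,8} 35
  if 0:y drops first: 56 orders
  if 1:a drops first: 70 orders
heap linearizations: 126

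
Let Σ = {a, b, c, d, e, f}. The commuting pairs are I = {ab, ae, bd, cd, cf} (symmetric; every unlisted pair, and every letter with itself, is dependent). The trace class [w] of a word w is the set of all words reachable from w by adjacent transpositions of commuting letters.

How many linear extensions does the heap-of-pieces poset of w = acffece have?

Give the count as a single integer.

3

drop 0:a onto floor
drop 1:c onto {0:a}
drop 2:f onto {0:a}
drop 3:f onto {2:f}
drop 4:e onto {1:c, 3:f}
drop 5:c onto {4:e}
drop 6:e onto {5:c}
ground layer = {0:a}
drop-orders for the pieces not yet dropped (sum over which currently-grounded one goes next):
  1 to go: {6} 1
  2 to go: {5,6} 1
  3 to go: {4,5,6} 1
  4 to go: {1,4,5,6} 1  {3,4,5,6} 1
  5 to go: {1,3,4,5,6} 2  {2,3,4,5,6} 1
  if 0:a drops first: 3 orders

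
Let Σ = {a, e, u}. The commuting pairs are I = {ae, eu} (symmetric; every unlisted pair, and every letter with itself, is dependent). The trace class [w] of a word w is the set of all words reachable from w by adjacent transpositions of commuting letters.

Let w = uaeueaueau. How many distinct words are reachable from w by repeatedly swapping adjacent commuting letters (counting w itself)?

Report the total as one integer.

120

drop 0:u onto floor
drop 1:a onto {0:u}
drop 2:e onto floor
drop 3:u onto {1:a}
drop 4:e onto {2:e}
drop 5:a onto {3:u}
drop 6:u onto {5:a}
drop 7:e onto {4:e}
drop 8:a onto {6:u}
drop 9:u onto {8:a}
ground layer = {0:u, 2:e}
drop-orders for the pieces not yet dropped (sum over which currently-grounded one goes next):
  1 to go: {7} 1  {9} 1
  2 to go: {4,7} 1  {7,9} 2  {8,9} 1
  3 to go: {2,4,7} 1  {4,7,9} 3  {6,8,9} 1  {7,8,9} 3
  4 to go: {2,4,7,9} 4  {4,7,8,9} 6  {5,6,8,9} 1  {6,7,8,9} 4
  5 to go: {2,4,7,8,9} 10  {3,5,6,8,9} 1  {4,6,7,8,9} 10  {5,6,7,8,9} 5
  6 to go: {1,3,5,6,8,9} 1  {2,4,6,7,8,9} 20  {3,5,6,7,8,9} 6  {4,5,6,7,8,9} 15
  7 to go: {0,1,3,5,6,8,9} 1  {1,3,5,6,7,8,9} 7  {2,4,5,6,7,8,9} 35  {3,4,5,6,7,8,9} 21
  8 to go: {0,1,3,5,6,7,8,9} 8  {1,3,4,5,6,7,8,9} 28  {2,3,4,5,6,7,8,9} 56
  if 0:u drops first: 84 orders
  if 2:e drops first: 36 orders
heap linearizations: 120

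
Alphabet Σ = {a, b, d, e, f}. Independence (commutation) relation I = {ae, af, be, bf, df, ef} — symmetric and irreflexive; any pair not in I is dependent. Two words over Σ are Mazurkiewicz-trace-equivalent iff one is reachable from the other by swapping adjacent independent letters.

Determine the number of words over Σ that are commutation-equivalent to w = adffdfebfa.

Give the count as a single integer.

630

0(a) covers ∅
1(d) covers 0:a
2(f) covers ∅
3(f) covers 2:f
4(d) covers 1:d
5(f) covers 3:f
6(e) covers 4:d
7(b) covers 4:d
8(f) covers 5:f
9(a) covers 7:b
floor of heap: 0:a, 2:f
completions by unplaced set U, small U first (add the entries for U minus each lowest piece of U):
  |U|=1: {6}:1  {8}:1  {9}:1
  |U|=2: {5,8}:1  {6,8}:2  {6,9}:2  {7,9}:1  {8,9}:2
  |U|=3: {3,5,8}:1  {5,6,8}:3  {5,8,9}:3  {6,7,9}:3  {6,8,9}:6  {7,8,9}:3
  |U|=4: {2,3,5,8}:1  {3,5,6,8}:4  {3,5,8,9}:4  {4,6,7,9}:3  {5,6,8,9}:12  {5,7,8,9}:6  {6,7,8,9}:12
  |U|=5: {1,4,6,7,9}:3  {2,3,5,6,8}:5  {2,3,5,8,9}:5  {3,5,6,8,9}:20  {3,5,7,8,9}:10  {4,6,7,8,9}:15  {5,6,7,8,9}:30
  |U|=6: {0,1,4,6,7,9}:3  {1,4,6,7,8,9}:18  {2,3,5,6,8,9}:30  {2,3,5,7,8,9}:15  {3,5,6,7,8,9}:60  {4,5,6,7,8,9}:45
  |U|=7: {0,1,4,6,7,8,9}:21  {1,4,5,6,7,8,9}:63  {2,3,5,6,7,8,9}:105  {3,4,5,6,7,8,9}:105
  |U|=8: {0,1,4,5,6,7,8,9}:84  {1,3,4,5,6,7,8,9}:168  {2,3,4,5,6,7,8,9}:210
  start at 0(a): 378
  start at 2(f): 252
sum over floor = 630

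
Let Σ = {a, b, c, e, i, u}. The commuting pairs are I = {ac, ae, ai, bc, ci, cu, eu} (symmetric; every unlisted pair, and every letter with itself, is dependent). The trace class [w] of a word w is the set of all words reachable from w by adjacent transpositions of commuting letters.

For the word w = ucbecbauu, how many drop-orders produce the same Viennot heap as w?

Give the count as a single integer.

drop 0:u onto floor
drop 1:c onto floor
drop 2:b onto {0:u}
drop 3:e onto {1:c, 2:b}
drop 4:c onto {3:e}
drop 5:b onto {3:e}
drop 6:a onto {5:b}
drop 7:u onto {6:a}
drop 8:u onto {7:u}
ground layer = {0:u, 1:c}
drop-orders for the pieces not yet dropped (sum over which currently-grounded one goes next):
  1 to go: {4} 1  {8} 1
  2 to go: {4,8} 2  {7,8} 1
  3 to go: {4,7,8} 3  {6,7,8} 1
  4 to go: {4,6,7,8} 4  {5,6,7,8} 1
  5 to go: {4,5,6,7,8} 5
  6 to go: {3,4,5,6,7,8} 5
  7 to go: {1,3,4,5,6,7,8} 5  {2,3,4,5,6,7,8} 5
  if 0:u drops first: 10 orders
  if 1:c drops first: 5 orders
heap linearizations: 15

15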